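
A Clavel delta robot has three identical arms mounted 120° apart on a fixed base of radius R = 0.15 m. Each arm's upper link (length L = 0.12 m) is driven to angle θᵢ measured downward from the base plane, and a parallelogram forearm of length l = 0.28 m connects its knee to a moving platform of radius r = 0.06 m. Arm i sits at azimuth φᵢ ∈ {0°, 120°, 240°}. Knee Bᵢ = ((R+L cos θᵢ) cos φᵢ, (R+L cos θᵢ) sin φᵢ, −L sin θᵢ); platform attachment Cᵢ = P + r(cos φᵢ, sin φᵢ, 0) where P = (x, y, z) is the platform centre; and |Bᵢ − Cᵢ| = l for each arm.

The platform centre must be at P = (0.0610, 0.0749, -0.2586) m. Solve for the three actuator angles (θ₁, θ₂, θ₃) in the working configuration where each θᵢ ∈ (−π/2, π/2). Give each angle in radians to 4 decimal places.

θ₁ = 0.2615, θ₂ = 0.4362, θ₃ = 1.1348

arm 1 (φ=0.0°): x'=0.0610, y'=0.0749
  A=0.0290, B=-0.2586, C=(l²−L²−A²−y'²−z²)/(2L)=-0.0389
  γ=atan2(-0.2586,0.0290)=-1.4591;  ψ=arccos(-0.1493)=1.7207;  θ1=γ+ψ≈0.2615
rotate P by −φ2: (0.0344, -0.0903, -0.2586)
  A cos θ + B sin θ = C:  0.0556·cos θ + -0.2586·sin θ = -0.0588
  √(A²+B²)=0.2645;  θ2 = -1.3589+1.7951 ≈ 0.4362
arm 3 (φ=240.0°): x'=-0.0954, y'=0.0154
  e−x'=0.1854;  (l²−L²−(e−x')²−y'²−z²)/2L = -0.1561
  θ3 = atan2(B,A) + arccos(C/0.3182) = 1.1348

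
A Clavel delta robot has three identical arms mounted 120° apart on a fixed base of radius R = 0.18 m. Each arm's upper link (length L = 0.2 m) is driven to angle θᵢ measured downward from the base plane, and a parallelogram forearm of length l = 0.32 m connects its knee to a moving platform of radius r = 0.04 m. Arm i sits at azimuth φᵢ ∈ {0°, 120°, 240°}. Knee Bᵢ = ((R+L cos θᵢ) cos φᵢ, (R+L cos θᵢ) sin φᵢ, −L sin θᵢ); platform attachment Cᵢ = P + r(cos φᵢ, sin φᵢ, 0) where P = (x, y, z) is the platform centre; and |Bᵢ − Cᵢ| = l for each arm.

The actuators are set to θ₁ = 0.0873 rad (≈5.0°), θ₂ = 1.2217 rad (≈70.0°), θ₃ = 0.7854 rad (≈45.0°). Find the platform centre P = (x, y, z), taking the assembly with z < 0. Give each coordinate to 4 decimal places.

O1 = (0.3392·cos0.0°, 0.3392·sin0.0°, -0.0174) = (0.3392, 0.0000, -0.0174)
φ2=120.0°: virtual centre (-0.1042, 0.1805, -0.1879), radius l
O3 = (0.2814·cos240.0°, 0.2814·sin240.0°, -0.1414) = (-0.1407, -0.2437, -0.1414)
subtract pairs → two planes through P
[-0.8869 0.3610 -0.3410]·P = -0.0366;  [-0.9599 -0.4874 -0.2480]·P = -0.0162
det = 0.7788;  x = 0.0304+-0.3284z,  y = -0.0267+0.1379z
quadratic in z: (1.1268)z²+(0.2303)z+(-0.0060)=0, √Δ=0.2832 → z ∈ {-0.2278, 0.0234}; z = -0.2278 (taking z<0)
x = 0.1052, y = -0.0581

(0.1052, -0.0581, -0.2278)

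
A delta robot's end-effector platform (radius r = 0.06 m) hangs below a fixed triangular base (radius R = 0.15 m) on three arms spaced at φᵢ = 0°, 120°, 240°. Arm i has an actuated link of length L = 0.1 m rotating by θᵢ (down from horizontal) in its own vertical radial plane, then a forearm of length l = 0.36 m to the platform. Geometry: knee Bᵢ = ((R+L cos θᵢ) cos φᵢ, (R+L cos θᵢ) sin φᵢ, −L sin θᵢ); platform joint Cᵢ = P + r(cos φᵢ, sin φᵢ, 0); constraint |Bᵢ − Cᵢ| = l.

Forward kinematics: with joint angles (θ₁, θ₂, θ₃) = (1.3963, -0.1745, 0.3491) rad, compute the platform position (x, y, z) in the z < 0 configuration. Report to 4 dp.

φ1=0.0°: virtual centre (0.1074, 0.0000, -0.0985), radius l
φ2=120.0°: virtual centre (-0.0942, 0.1632, 0.0174), radius l
arm 3 at φ=240.0°: ρ3 = 0.1840;  O3 = (-0.0920, -0.1593, -0.0342)
subtract pairs → two planes through P
plane₁₂: -0.4032x+0.3265y+0.2317z = 0.0146
det = 0.2586;  x = -0.0354+0.4477z,  y = 0.0010+-0.1567z
sphere 1 gives Az²+Bz+C=0 with A=1.2250, B=0.0688, C=-0.0995;  B²−4AC=0.4924;  roots -0.3145, 0.2583;  negative root z = -0.3145
x = -0.1762, y = 0.0503

(-0.1762, 0.0503, -0.3145)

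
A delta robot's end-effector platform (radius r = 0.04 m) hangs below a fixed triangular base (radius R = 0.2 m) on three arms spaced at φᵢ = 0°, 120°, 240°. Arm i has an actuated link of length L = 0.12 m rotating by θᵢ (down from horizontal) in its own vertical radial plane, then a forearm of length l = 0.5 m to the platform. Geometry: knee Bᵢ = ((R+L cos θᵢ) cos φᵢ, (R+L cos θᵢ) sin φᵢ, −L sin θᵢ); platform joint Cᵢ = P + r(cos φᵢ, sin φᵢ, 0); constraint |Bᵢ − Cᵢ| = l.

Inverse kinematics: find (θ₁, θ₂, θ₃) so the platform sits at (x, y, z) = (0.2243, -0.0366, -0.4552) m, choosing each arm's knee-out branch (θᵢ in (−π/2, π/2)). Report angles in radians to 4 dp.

φ1=0.0° → target in arm frame (0.2243, -0.0366)
  e−x'=-0.0643;  (l²−L²−(e−x')²−y'²−z²)/2L = 0.0955
  γ=atan2(-0.4552,-0.0643)=-1.7111;  ψ=arccos(0.2077)=1.3615;  θ1=γ+ψ≈-0.3496
φ2=120.0° → target in arm frame (-0.1438, -0.1759)
  e−x'=0.3038;  (l²−L²−(e−x')²−y'²−z²)/2L = -0.3954
  √(A²+B²)=0.5473;  θ2 = -0.9822+2.3781 ≈ 1.3959
rotate P by −φ3: (-0.0805, 0.2125, -0.4552)
  e−x'=0.2405;  (l²−L²−(e−x')²−y'²−z²)/2L = -0.3108
  √(A²+B²)=0.5148;  θ3 = -1.0848+2.2191 ≈ 1.1342

θ₁ = -0.3496, θ₂ = 1.3959, θ₃ = 1.1342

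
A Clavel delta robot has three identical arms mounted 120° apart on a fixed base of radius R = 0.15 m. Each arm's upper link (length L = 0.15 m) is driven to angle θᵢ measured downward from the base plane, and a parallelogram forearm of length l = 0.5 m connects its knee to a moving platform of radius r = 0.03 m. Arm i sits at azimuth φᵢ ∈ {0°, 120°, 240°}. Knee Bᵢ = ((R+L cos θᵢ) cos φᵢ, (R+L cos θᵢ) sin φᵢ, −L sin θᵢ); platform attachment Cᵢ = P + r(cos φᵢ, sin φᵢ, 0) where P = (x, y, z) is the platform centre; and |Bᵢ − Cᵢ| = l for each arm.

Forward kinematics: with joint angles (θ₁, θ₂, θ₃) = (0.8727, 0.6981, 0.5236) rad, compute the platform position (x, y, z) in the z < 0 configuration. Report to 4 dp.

φ1=0.0°: virtual centre (0.2164, 0.0000, -0.1149), radius l
φ2=120.0°: virtual centre (-0.1175, 0.2034, -0.0964), radius l
φ3=240.0°: virtual centre (-0.1250, -0.2164, -0.0750), radius l
subtract pairs → two planes through P
linear system: -0.6677x+0.4069y = 0.0044−0.0370z; -0.6827x+-0.4328y = 0.0080−0.0798z
det = 0.5668;  x = -0.0092+0.0855z,  y = -0.0041+0.0495z
quadratic in z: (1.0098)z²+(0.1908)z+(-0.1859)=0, √Δ=0.8873 → z ∈ {-0.5338, 0.3449}; z = -0.5338 (taking z<0)
x = -0.0548, y = -0.0305

(-0.0548, -0.0305, -0.5338)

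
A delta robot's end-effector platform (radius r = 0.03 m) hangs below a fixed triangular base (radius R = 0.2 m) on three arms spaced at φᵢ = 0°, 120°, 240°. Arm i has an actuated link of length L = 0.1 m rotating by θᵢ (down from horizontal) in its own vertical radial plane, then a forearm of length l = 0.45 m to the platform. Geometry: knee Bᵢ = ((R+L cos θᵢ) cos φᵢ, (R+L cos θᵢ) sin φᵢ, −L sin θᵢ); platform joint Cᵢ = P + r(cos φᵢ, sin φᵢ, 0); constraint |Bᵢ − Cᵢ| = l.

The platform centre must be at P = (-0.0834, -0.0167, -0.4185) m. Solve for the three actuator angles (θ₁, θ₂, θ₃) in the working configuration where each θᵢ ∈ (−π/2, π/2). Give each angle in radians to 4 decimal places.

θ₁ = 1.0470, θ₂ = 0.4366, θ₃ = 0.2619

arm 1 (φ=0.0°): x'=-0.0834, y'=-0.0167
  A=0.2534, B=-0.4185, C=(l²−L²−A²−y'²−z²)/(2L)=-0.2357
  √(A²+B²)=0.4892;  θ1 = -1.0263+2.0734 ≈ 1.0470
arm 2 (φ=120.0°): x'=0.0272, y'=0.0806
  A cos θ + B sin θ = C:  0.1428·cos θ + -0.4185·sin θ = -0.0476
  γ=atan2(-0.4185,0.1428)=-1.2420;  ψ=arccos(-0.1076)=1.6786;  θ2=γ+ψ≈0.4366
rotate P by −φ3: (0.0562, -0.0639, -0.4185)
  e−x'=0.1138;  (l²−L²−(e−x')²−y'²−z²)/2L = 0.0016
  γ=atan2(-0.4185,0.1138)=-1.3052;  ψ=arccos(0.0037)=1.5671;  θ3=γ+ψ≈0.2619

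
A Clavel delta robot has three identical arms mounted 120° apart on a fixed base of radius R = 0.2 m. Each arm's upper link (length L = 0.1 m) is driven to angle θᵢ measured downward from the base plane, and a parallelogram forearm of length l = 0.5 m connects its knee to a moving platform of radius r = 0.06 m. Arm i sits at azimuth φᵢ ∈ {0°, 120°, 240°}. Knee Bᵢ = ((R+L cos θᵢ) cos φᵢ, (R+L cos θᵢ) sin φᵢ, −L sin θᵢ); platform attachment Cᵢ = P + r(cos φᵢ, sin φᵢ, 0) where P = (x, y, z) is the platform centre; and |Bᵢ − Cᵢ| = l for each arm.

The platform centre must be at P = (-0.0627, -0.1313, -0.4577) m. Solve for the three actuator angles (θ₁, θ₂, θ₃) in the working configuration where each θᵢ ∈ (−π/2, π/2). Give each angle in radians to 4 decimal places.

rotate P by −φ1: (-0.0627, -0.1313, -0.4577)
  A cos θ + B sin θ = C:  0.2027·cos θ + -0.4577·sin θ = -0.1391
  γ=atan2(-0.4577,0.2027)=-1.1539;  ψ=arccos(-0.2778)=1.8523;  θ1=γ+ψ≈0.6985
rotate P by −φ2: (-0.0824, 0.1199, -0.4577)
  A cos θ + B sin θ = C:  0.2224·cos θ + -0.4577·sin θ = -0.1666
  γ=atan2(-0.4577,0.2224)=-1.1186;  ψ=arccos(-0.3274)=1.9044;  θ2=γ+ψ≈0.7858
rotate P by −φ3: (0.1451, 0.0114, -0.4577)
  A=-0.0051, B=-0.4577, C=(l²−L²−A²−y'²−z²)/(2L)=0.1518
  θ3 = atan2(B,A) + arccos(C/0.4577) = -0.3490

θ₁ = 0.6985, θ₂ = 0.7858, θ₃ = -0.3490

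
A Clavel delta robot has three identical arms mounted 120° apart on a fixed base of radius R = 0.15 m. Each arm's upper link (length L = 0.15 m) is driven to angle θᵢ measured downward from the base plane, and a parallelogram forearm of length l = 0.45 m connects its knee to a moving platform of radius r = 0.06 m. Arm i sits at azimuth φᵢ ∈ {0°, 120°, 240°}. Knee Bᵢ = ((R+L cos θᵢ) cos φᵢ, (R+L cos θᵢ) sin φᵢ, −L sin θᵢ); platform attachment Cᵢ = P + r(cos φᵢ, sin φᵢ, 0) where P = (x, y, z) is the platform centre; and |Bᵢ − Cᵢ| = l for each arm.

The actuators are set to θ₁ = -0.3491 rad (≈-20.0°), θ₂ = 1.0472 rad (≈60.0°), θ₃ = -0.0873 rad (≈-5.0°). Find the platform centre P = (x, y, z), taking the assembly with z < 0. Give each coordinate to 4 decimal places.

(0.1414, -0.1779, -0.3522)

centre 1 = (0.2310·cos0.0°, 0.2310·sin0.0°, 0.0513) = (0.2310, 0.0000, 0.0513)
centre 2 = (0.1650·cos120.0°, 0.1650·sin120.0°, -0.1299) = (-0.0825, 0.1429, -0.1299)
φ3=240.0°: virtual centre (-0.1197, -0.2074, 0.0131), radius l
|centre ₂|²−|centre ₁|² = -0.0119;  |centre ₃|²−|centre ₁|² = 0.0015
[-0.6269 0.2858 -0.3624]·P = -0.0119;  [-0.7013 -0.4147 -0.0765]·P = 0.0015
Cramer: x(z) = 0.0097-0.3739z;  y(z) = -0.0202+0.4480z
sphere 1 gives Az²+Bz+C=0 with A=1.3405, B=0.0447, C=-0.1505;  B²−4AC=0.8091;  roots -0.3522, 0.3188;  negative root z = -0.3522
x = 0.1414, y = -0.1779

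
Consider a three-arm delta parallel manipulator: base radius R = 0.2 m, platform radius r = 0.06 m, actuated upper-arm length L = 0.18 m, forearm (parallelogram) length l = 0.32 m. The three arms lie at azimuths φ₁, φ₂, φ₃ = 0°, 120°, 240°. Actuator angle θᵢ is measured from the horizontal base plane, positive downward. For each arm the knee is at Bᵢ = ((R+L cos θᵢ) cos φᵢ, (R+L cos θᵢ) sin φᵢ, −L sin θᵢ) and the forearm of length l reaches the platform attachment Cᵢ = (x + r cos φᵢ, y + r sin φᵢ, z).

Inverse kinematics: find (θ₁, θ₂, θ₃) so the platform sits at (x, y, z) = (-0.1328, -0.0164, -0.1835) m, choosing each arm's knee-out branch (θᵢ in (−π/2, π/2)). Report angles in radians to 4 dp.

φ1=0.0° → target in arm frame (-0.1328, -0.0164)
  e−x'=0.2728;  (l²−L²−(e−x')²−y'²−z²)/2L = -0.1066
  √(A²+B²)=0.3288;  θ1 = -0.5921+1.9009 ≈ 1.3087
rotate P by −φ2: (0.0522, 0.1232, -0.1835)
  A cos θ + B sin θ = C:  0.0878·cos θ + -0.1835·sin θ = 0.0373
  θ2 = atan2(B,A) + arccos(C/0.2034) = 0.2617
φ3=240.0° → target in arm frame (0.0806, -0.1068)
  A cos θ + B sin θ = C:  0.0594·cos θ + -0.1835·sin θ = 0.0594
  √(A²+B²)=0.1929;  θ3 = -1.2577+1.2576 ≈ -0.0001

θ₁ = 1.3087, θ₂ = 0.2617, θ₃ = -0.0001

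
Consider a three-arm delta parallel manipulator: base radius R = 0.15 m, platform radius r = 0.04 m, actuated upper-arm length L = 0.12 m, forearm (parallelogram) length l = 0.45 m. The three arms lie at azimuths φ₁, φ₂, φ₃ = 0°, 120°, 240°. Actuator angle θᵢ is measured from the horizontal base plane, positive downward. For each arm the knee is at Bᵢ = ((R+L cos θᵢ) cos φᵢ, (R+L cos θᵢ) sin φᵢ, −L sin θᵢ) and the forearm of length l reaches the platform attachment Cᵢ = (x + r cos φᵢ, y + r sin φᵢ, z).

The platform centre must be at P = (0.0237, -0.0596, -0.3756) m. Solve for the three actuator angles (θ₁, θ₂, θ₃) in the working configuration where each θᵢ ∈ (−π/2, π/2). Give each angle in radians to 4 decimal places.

rotate P by −φ1: (0.0237, -0.0596, -0.3756)
  A=0.0863, B=-0.3756, C=(l²−L²−A²−y'²−z²)/(2L)=0.1501
  √(A²+B²)=0.3854;  θ1 = -1.3450+1.1707 ≈ -0.1742
arm 2 (φ=120.0°): x'=-0.0635, y'=0.0093
  A cos θ + B sin θ = C:  0.1735·cos θ + -0.3756·sin θ = 0.0702
  θ2 = atan2(B,A) + arccos(C/0.4137) = 0.2621
φ3=240.0° → target in arm frame (0.0398, 0.0503)
  e−x'=0.0702;  (l²−L²−(e−x')²−y'²−z²)/2L = 0.1648
  √(A²+B²)=0.3821;  θ3 = -1.3859+1.1248 ≈ -0.2611

θ₁ = -0.1742, θ₂ = 0.2621, θ₃ = -0.2611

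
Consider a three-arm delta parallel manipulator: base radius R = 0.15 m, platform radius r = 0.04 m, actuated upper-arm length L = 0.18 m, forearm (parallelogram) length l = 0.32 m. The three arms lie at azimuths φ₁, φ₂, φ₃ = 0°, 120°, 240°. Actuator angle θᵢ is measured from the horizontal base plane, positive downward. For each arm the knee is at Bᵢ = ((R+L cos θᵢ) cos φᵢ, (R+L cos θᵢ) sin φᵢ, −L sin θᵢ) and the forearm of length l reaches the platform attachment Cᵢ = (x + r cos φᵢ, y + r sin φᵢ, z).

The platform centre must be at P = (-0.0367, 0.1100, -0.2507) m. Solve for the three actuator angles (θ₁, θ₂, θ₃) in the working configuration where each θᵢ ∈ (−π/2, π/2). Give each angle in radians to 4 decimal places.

arm 1 (φ=0.0°): x'=-0.0367, y'=0.1100
  A=0.1467, B=-0.2507, C=(l²−L²−A²−y'²−z²)/(2L)=-0.0735
  √(A²+B²)=0.2905;  θ1 = -1.0414+1.8267 ≈ 0.7854
rotate P by −φ2: (0.1136, -0.0232, -0.2507)
  A=-0.0036, B=-0.2507, C=(l²−L²−A²−y'²−z²)/(2L)=0.0183
  √(A²+B²)=0.2507;  θ2 = -1.5852+1.4976 ≈ -0.0876
φ3=240.0° → target in arm frame (-0.0769, -0.0868)
  e−x'=0.1869;  (l²−L²−(e−x')²−y'²−z²)/2L = -0.0981
  γ=atan2(-0.2507,0.1869)=-0.9301;  ψ=arccos(-0.3137)=1.8899;  θ3=γ+ψ≈0.9598

θ₁ = 0.7854, θ₂ = -0.0876, θ₃ = 0.9598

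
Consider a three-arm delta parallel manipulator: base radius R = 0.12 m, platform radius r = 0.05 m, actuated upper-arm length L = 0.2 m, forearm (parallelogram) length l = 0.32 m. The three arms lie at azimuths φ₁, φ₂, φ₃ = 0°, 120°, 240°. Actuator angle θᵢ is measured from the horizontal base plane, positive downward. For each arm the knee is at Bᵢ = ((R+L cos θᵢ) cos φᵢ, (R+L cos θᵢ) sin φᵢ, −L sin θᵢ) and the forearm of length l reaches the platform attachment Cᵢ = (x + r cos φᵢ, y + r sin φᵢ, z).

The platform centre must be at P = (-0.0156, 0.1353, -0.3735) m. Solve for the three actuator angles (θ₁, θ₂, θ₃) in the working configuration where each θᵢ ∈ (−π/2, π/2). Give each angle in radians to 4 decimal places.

rotate P by −φ1: (-0.0156, 0.1353, -0.3735)
  A cos θ + B sin θ = C:  0.0856·cos θ + -0.3735·sin θ = -0.2568
  γ=atan2(-0.3735,0.0856)=-1.3455;  ψ=arccos(-0.6703)=2.3054;  θ1=γ+ψ≈0.9599
φ2=120.0° → target in arm frame (0.1250, -0.0541)
  e−x'=-0.0550;  (l²−L²−(e−x')²−y'²−z²)/2L = -0.2076
  √(A²+B²)=0.3775;  θ2 = -1.7169+2.1532 ≈ 0.4362
φ3=240.0° → target in arm frame (-0.1094, -0.0812)
  A=0.1794, B=-0.3735, C=(l²−L²−A²−y'²−z²)/(2L)=-0.2897
  γ=atan2(-0.3735,0.1794)=-1.1231;  ψ=arccos(-0.6991)=2.3449;  θ3=γ+ψ≈1.2218

θ₁ = 0.9599, θ₂ = 0.4362, θ₃ = 1.2218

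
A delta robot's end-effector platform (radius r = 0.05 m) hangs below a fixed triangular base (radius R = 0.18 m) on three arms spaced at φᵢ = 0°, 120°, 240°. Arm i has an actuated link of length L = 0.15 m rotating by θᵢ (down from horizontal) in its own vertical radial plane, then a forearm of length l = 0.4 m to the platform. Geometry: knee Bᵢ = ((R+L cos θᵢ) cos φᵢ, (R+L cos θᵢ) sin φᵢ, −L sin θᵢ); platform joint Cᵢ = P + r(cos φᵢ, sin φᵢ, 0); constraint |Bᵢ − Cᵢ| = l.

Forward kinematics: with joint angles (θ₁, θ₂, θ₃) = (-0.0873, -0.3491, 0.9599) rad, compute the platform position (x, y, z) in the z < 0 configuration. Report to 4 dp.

(0.0549, 0.1391, -0.2873)

arm 1 at φ=0.0°: e+L cos θ1 = 0.2794;  centre 1 = (0.2794, 0.0000, 0.0131)
centre 2 = (0.2710·cos120.0°, 0.2710·sin120.0°, 0.0513) = (-0.1355, 0.2347, 0.0513)
arm 3 at φ=240.0°: e+L cos θ3 = 0.2160;  centre 3 = (-0.1080, -0.1871, -0.1229)
subtract pairs → two planes through P
[-0.8298 0.4693 0.0765]·P = -0.0022;  [-0.7749 -0.3742 -0.2719]·P = -0.0165
Cramer: x(z) = 0.0127-0.1468z;  y(z) = 0.0178-0.4225z
sphere 1 gives Az²+Bz+C=0 with A=1.2001, B=0.0372, C=-0.0884;  B²−4AC=0.4256;  roots -0.2873, 0.2563;  negative root z = -0.2873
x = 0.0549, y = 0.1391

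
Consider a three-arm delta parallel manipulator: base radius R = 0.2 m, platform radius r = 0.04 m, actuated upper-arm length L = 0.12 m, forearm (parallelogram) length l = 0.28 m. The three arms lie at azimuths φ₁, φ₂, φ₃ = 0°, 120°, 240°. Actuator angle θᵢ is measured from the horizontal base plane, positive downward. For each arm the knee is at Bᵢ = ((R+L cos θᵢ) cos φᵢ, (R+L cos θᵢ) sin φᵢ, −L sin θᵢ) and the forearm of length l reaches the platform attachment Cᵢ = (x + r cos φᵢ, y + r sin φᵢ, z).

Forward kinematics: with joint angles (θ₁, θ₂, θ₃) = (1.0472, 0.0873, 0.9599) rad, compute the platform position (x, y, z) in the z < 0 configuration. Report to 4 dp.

centre 1 = (0.2200·cos0.0°, 0.2200·sin0.0°, -0.1039) = (0.2200, 0.0000, -0.1039)
centre 2 = (0.2795·cos120.0°, 0.2795·sin120.0°, -0.0105) = (-0.1398, 0.2421, -0.0105)
φ3=240.0°: virtual centre (-0.1144, -0.1982, -0.0983), radius l
eliminate P² terms by subtracting sphere 1 from 2 and 3
plane₁₂: -0.7195x+0.4842y+0.1869z = 0.0191
Cramer: x(z) = -0.0146+0.1306z;  y(z) = 0.0176-0.1920z
quadratic in z: (1.0539)z²+(0.1398)z+(-0.0122)=0, √Δ=0.2667 → z ∈ {-0.1928, 0.0602}; z = -0.1928 (taking z<0)
x = -0.0398, y = 0.0546

(-0.0398, 0.0546, -0.1928)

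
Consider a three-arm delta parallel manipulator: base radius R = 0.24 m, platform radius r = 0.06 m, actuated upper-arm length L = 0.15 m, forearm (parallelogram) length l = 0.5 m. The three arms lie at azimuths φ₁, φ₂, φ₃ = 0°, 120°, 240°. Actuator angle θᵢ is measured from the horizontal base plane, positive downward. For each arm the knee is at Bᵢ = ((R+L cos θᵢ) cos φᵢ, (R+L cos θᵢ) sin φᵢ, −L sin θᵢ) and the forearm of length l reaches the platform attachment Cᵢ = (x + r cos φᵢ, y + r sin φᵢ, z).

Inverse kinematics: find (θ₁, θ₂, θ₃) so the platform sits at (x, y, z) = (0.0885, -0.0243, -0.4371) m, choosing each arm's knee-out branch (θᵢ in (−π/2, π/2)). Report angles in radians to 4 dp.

rotate P by −φ1: (0.0885, -0.0243, -0.4371)
  e−x'=0.0915;  (l²−L²−(e−x')²−y'²−z²)/2L = 0.0916
  √(A²+B²)=0.4466;  θ1 = -1.3644+1.3642 ≈ -0.0002
rotate P by −φ2: (-0.0653, -0.0645, -0.4371)
  e−x'=0.2453;  (l²−L²−(e−x')²−y'²−z²)/2L = -0.0930
  √(A²+B²)=0.5012;  θ2 = -1.0594+1.7573 ≈ 0.6979
φ3=240.0° → target in arm frame (-0.0232, 0.0888)
  A=0.2032, B=-0.4371, C=(l²−L²−A²−y'²−z²)/(2L)=-0.0424
  θ3 = atan2(B,A) + arccos(C/0.4820) = 0.5233

θ₁ = -0.0002, θ₂ = 0.6979, θ₃ = 0.5233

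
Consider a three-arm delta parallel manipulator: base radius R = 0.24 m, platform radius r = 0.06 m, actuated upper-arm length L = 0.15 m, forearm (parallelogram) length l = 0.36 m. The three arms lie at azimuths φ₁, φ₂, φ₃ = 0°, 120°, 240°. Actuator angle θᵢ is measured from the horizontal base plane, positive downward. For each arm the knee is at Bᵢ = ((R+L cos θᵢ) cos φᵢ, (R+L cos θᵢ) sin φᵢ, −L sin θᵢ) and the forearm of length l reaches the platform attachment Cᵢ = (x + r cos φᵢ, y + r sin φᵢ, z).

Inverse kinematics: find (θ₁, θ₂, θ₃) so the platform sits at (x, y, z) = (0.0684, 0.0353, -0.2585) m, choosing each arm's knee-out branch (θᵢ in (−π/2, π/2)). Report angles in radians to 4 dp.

rotate P by −φ1: (0.0684, 0.0353, -0.2585)
  A cos θ + B sin θ = C:  0.1116·cos θ + -0.2585·sin θ = 0.0886
  √(A²+B²)=0.2816;  θ1 = -1.1632+1.2507 ≈ 0.0875
arm 2 (φ=120.0°): x'=-0.0036, y'=-0.0769
  A cos θ + B sin θ = C:  0.1836·cos θ + -0.2585·sin θ = 0.0022
  √(A²+B²)=0.3171;  θ2 = -0.9531+1.5640 ≈ 0.6109
φ3=240.0° → target in arm frame (-0.0648, 0.0416)
  A cos θ + B sin θ = C:  0.2448·cos θ + -0.2585·sin θ = -0.0712
  θ3 = atan2(B,A) + arccos(C/0.3560) = 0.9595

θ₁ = 0.0875, θ₂ = 0.6109, θ₃ = 0.9595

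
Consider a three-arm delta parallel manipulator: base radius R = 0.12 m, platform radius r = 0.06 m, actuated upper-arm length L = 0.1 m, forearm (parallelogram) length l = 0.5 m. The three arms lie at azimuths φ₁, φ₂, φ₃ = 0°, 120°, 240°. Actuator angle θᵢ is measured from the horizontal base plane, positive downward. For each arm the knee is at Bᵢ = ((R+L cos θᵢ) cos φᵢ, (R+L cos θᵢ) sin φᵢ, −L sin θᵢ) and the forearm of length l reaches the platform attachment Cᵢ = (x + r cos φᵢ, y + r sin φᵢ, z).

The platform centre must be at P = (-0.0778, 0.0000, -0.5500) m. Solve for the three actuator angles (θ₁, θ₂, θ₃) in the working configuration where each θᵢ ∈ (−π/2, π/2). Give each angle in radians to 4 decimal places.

θ₁ = 1.0473, θ₂ = 0.6983, θ₃ = 0.6983

rotate P by −φ1: (-0.0778, 0.0000, -0.5500)
  A cos θ + B sin θ = C:  0.1378·cos θ + -0.5500·sin θ = -0.4074
  γ=atan2(-0.5500,0.1378)=-1.3253;  ψ=arccos(-0.7186)=2.3726;  θ1=γ+ψ≈1.0473
φ2=120.0° → target in arm frame (0.0389, 0.0674)
  A=0.0211, B=-0.5500, C=(l²−L²−A²−y'²−z²)/(2L)=-0.3374
  √(A²+B²)=0.5504;  θ2 = -1.5325+2.2307 ≈ 0.6983
φ3=240.0° → target in arm frame (0.0389, -0.0674)
  A cos θ + B sin θ = C:  0.0211·cos θ + -0.5500·sin θ = -0.3374
  θ3 = atan2(B,A) + arccos(C/0.5504) = 0.6983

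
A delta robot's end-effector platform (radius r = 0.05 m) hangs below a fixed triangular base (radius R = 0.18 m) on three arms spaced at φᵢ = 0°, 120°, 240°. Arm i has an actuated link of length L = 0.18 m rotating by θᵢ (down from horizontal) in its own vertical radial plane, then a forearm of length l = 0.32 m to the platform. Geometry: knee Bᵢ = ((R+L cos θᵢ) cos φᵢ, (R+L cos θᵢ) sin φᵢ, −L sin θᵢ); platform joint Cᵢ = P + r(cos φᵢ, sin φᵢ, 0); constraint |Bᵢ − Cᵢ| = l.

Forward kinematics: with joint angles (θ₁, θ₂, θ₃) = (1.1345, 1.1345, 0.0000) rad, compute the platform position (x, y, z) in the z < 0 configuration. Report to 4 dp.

(-0.0699, -0.1210, -0.2709)

φ1=0.0°: virtual centre (0.2061, 0.0000, -0.1631), radius l
S2 = (0.2061·cos120.0°, 0.2061·sin120.0°, -0.1631) = (-0.1030, 0.1785, -0.1631)
φ3=240.0°: virtual centre (-0.1550, -0.2685, 0.0000), radius l
eliminate P² terms by subtracting sphere 1 from 2 and 3
linear system: -0.6182x+0.3569y = 0.0000−0.0000z; -0.7221x+-0.5369y = 0.0270−0.3263z
Cramer: x(z) = -0.0164+0.1975z;  y(z) = -0.0283+0.3421z
into |P−S₁|² = l²: 1.1560z² + 0.2190z + -0.0255 = 0;  Δ = 0.1659;  z = -0.2709 or 0.0815 → z<0 root = -0.2709
x = -0.0699, y = -0.1210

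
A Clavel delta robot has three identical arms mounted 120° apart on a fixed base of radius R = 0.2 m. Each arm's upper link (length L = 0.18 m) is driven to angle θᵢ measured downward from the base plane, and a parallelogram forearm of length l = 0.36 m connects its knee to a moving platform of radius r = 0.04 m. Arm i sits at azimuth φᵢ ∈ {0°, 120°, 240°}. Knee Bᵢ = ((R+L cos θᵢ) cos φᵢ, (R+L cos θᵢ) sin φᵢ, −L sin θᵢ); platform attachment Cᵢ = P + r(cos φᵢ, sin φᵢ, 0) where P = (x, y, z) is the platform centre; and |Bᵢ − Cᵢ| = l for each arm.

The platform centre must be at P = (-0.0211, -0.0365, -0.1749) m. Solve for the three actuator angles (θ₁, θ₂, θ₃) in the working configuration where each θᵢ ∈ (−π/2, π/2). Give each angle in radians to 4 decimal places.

rotate P by −φ1: (-0.0211, -0.0365, -0.1749)
  A cos θ + B sin θ = C:  0.1811·cos θ + -0.1749·sin θ = 0.0902
  √(A²+B²)=0.2518;  θ1 = -0.7680+1.2043 ≈ 0.4363
arm 2 (φ=120.0°): x'=-0.0211, y'=0.0365
  A cos θ + B sin θ = C:  0.1811·cos θ + -0.1749·sin θ = 0.0903
  γ=atan2(-0.1749,0.1811)=-0.7681;  ψ=arccos(0.3585)=1.2041;  θ2=γ+ψ≈0.4360
φ3=240.0° → target in arm frame (0.0422, 0.0000)
  e−x'=0.1178;  (l²−L²−(e−x')²−y'²−z²)/2L = 0.1465
  θ3 = atan2(B,A) + arccos(C/0.2109) = -0.1748

θ₁ = 0.4363, θ₂ = 0.4360, θ₃ = -0.1748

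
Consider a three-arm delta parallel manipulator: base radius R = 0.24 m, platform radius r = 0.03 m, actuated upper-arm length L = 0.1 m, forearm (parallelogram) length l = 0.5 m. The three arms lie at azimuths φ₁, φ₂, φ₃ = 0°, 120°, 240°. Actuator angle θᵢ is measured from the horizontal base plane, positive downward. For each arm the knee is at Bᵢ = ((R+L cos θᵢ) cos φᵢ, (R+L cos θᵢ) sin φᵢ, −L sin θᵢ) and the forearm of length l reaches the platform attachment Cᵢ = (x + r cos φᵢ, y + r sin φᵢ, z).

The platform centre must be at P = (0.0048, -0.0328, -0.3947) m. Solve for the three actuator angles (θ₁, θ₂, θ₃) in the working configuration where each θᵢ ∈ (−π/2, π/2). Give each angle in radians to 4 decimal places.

θ₁ = 0.0001, θ₂ = 0.2620, θ₃ = -0.1744

arm 1 (φ=0.0°): x'=0.0048, y'=-0.0328
  A=0.2052, B=-0.3947, C=(l²−L²−A²−y'²−z²)/(2L)=0.2051
  θ1 = atan2(B,A) + arccos(C/0.4449) = 0.0001
rotate P by −φ2: (-0.0308, 0.0122, -0.3947)
  A cos θ + B sin θ = C:  0.2408·cos θ + -0.3947·sin θ = 0.1304
  √(A²+B²)=0.4624;  θ2 = -1.0230+1.2849 ≈ 0.2620
rotate P by −φ3: (0.0260, 0.0206, -0.3947)
  A cos θ + B sin θ = C:  0.1840·cos θ + -0.3947·sin θ = 0.2497
  √(A²+B²)=0.4355;  θ3 = -1.1346+0.9602 ≈ -0.1744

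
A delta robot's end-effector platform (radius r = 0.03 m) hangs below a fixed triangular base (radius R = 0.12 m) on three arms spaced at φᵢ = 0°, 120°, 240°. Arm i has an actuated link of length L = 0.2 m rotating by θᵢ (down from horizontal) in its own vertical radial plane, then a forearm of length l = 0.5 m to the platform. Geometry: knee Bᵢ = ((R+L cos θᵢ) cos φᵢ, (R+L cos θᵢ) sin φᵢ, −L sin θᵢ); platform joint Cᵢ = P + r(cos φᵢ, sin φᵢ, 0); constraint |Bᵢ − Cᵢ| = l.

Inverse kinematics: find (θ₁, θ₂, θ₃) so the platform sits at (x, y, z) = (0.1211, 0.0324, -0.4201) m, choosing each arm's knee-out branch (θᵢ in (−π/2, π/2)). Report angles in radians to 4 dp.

θ₁ = -0.2619, θ₂ = 0.2617, θ₃ = 0.4362

arm 1 (φ=0.0°): x'=0.1211, y'=0.0324
  A cos θ + B sin θ = C:  -0.0311·cos θ + -0.4201·sin θ = 0.0787
  √(A²+B²)=0.4212;  θ1 = -1.6447+1.3828 ≈ -0.2619
rotate P by −φ2: (-0.0325, -0.1211, -0.4201)
  A cos θ + B sin θ = C:  0.1225·cos θ + -0.4201·sin θ = 0.0096
  γ=atan2(-0.4201,0.1225)=-1.2871;  ψ=arccos(0.0220)=1.5488;  θ2=γ+ψ≈0.2617
arm 3 (φ=240.0°): x'=-0.0886, y'=0.0887
  A=0.1786, B=-0.4201, C=(l²−L²−A²−y'²−z²)/(2L)=-0.0156
  γ=atan2(-0.4201,0.1786)=-1.1688;  ψ=arccos(-0.0342)=1.6050;  θ3=γ+ψ≈0.4362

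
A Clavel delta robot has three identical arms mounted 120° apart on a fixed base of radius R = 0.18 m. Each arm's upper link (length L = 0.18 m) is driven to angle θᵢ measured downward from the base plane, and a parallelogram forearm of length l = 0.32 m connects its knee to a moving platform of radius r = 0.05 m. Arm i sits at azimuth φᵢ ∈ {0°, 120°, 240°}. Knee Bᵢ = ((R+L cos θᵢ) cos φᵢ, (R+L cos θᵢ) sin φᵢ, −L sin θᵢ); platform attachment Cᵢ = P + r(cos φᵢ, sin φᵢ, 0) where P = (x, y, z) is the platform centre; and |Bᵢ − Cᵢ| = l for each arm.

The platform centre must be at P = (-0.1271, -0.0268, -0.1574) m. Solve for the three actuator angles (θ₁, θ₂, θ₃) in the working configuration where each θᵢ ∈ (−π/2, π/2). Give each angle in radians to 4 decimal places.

φ1=0.0° → target in arm frame (-0.1271, -0.0268)
  A cos θ + B sin θ = C:  0.2571·cos θ + -0.1574·sin θ = -0.0600
  θ1 = atan2(B,A) + arccos(C/0.3015) = 1.2218
arm 2 (φ=120.0°): x'=0.0403, y'=0.1235
  A cos θ + B sin θ = C:  0.0897·cos θ + -0.1574·sin θ = 0.0609
  θ2 = atan2(B,A) + arccos(C/0.1811) = 0.1746
arm 3 (φ=240.0°): x'=0.0868, y'=-0.0967
  e−x'=0.0432;  (l²−L²−(e−x')²−y'²−z²)/2L = 0.0945
  γ=atan2(-0.1574,0.0432)=-1.3027;  ψ=arccos(0.5788)=0.9536;  θ3=γ+ψ≈-0.3491

θ₁ = 1.2218, θ₂ = 0.1746, θ₃ = -0.3491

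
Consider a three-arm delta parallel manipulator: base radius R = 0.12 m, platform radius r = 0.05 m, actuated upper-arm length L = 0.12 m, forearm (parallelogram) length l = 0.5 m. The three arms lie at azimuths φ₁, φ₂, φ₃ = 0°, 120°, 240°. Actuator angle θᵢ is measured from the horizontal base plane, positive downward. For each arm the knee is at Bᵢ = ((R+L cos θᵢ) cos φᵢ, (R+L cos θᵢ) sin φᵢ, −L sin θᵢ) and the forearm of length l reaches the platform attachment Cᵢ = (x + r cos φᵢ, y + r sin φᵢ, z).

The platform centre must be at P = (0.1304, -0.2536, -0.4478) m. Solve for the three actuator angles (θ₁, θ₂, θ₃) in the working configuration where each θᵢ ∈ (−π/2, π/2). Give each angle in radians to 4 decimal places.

φ1=0.0° → target in arm frame (0.1304, -0.2536)
  e−x'=-0.0604;  (l²−L²−(e−x')²−y'²−z²)/2L = -0.1370
  √(A²+B²)=0.4519;  θ1 = -1.7049+1.8789 ≈ 0.1740
rotate P by −φ2: (-0.2848, 0.0139, -0.4478)
  e−x'=0.3548;  (l²−L²−(e−x')²−y'²−z²)/2L = -0.3792
  θ2 = atan2(B,A) + arccos(C/0.5713) = 1.3959
rotate P by −φ3: (0.1544, 0.2397, -0.4478)
  A cos θ + B sin θ = C:  -0.0844·cos θ + -0.4478·sin θ = -0.1230
  θ3 = atan2(B,A) + arccos(C/0.4557) = 0.0870

θ₁ = 0.1740, θ₂ = 1.3959, θ₃ = 0.0870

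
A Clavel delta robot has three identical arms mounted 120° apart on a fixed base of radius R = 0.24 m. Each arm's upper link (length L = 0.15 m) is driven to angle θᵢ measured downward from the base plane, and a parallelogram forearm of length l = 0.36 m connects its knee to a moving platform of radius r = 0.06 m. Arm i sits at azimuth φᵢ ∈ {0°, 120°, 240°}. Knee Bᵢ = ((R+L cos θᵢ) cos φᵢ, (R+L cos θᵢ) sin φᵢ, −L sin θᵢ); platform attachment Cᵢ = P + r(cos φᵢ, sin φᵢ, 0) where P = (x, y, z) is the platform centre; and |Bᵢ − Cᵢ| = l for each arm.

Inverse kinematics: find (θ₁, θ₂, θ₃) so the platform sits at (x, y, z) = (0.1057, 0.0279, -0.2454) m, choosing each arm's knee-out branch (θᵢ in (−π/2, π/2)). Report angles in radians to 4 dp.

θ₁ = -0.2617, θ₂ = 0.7855, θ₃ = 1.0471

φ1=0.0° → target in arm frame (0.1057, 0.0279)
  A=0.0743, B=-0.2454, C=(l²−L²−A²−y'²−z²)/(2L)=0.1353
  γ=atan2(-0.2454,0.0743)=-1.2768;  ψ=arccos(0.5276)=1.0151;  θ1=γ+ψ≈-0.2617
φ2=120.0° → target in arm frame (-0.0287, -0.1055)
  A=0.2087, B=-0.2454, C=(l²−L²−A²−y'²−z²)/(2L)=-0.0260
  θ2 = atan2(B,A) + arccos(C/0.3221) = 0.7855
φ3=240.0° → target in arm frame (-0.0770, 0.0776)
  A=0.2570, B=-0.2454, C=(l²−L²−A²−y'²−z²)/(2L)=-0.0840
  √(A²+B²)=0.3554;  θ3 = -0.7623+1.8094 ≈ 1.0471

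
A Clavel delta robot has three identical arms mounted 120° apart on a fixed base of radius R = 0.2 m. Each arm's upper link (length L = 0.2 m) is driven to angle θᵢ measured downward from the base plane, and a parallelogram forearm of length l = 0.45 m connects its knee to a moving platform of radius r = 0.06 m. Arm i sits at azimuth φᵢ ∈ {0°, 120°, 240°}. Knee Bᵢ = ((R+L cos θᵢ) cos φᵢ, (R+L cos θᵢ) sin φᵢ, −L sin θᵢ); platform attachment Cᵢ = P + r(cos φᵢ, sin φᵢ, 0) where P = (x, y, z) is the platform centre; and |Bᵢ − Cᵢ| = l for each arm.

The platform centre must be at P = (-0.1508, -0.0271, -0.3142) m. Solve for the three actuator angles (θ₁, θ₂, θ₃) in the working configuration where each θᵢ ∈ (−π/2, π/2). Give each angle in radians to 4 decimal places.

θ₁ = 0.8727, θ₂ = -0.0001, θ₃ = -0.2615

rotate P by −φ1: (-0.1508, -0.0271, -0.3142)
  A cos θ + B sin θ = C:  0.2908·cos θ + -0.3142·sin θ = -0.0538
  √(A²+B²)=0.4281;  θ1 = -0.8241+1.6968 ≈ 0.8727
arm 2 (φ=120.0°): x'=0.0519, y'=0.1441
  e−x'=0.0881;  (l²−L²−(e−x')²−y'²−z²)/2L = 0.0881
  γ=atan2(-0.3142,0.0881)=-1.2975;  ψ=arccos(0.2700)=1.2974;  θ2=γ+ψ≈-0.0001
rotate P by −φ3: (0.0989, -0.1170, -0.3142)
  A=0.0411, B=-0.3142, C=(l²−L²−A²−y'²−z²)/(2L)=0.1210
  √(A²+B²)=0.3169;  θ3 = -1.4406+1.1791 ≈ -0.2615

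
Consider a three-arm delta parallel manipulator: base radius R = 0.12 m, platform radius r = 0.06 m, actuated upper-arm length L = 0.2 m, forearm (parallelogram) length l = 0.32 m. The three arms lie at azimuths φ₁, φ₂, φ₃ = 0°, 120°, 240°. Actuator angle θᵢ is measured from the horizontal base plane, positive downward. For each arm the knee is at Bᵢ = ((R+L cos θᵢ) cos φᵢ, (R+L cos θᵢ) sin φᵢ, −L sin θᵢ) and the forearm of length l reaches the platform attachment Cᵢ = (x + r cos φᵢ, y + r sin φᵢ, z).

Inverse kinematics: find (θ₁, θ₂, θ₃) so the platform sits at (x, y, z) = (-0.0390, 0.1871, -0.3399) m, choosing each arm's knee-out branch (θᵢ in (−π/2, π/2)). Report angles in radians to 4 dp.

θ₁ = 1.0471, θ₂ = 0.1745, θ₃ = 1.3090

arm 1 (φ=0.0°): x'=-0.0390, y'=0.1871
  e−x'=0.0990;  (l²−L²−(e−x')²−y'²−z²)/2L = -0.2448
  γ=atan2(-0.3399,0.0990)=-1.2874;  ψ=arccos(-0.6916)=2.3345;  θ1=γ+ψ≈1.0471
φ2=120.0° → target in arm frame (0.1815, -0.0598)
  A cos θ + B sin θ = C:  -0.1215·cos θ + -0.3399·sin θ = -0.1787
  √(A²+B²)=0.3610;  θ2 = -1.9142+2.0887 ≈ 0.1745
φ3=240.0° → target in arm frame (-0.1425, -0.1273)
  A cos θ + B sin θ = C:  0.2025·cos θ + -0.3399·sin θ = -0.2759
  θ3 = atan2(B,A) + arccos(C/0.3957) = 1.3090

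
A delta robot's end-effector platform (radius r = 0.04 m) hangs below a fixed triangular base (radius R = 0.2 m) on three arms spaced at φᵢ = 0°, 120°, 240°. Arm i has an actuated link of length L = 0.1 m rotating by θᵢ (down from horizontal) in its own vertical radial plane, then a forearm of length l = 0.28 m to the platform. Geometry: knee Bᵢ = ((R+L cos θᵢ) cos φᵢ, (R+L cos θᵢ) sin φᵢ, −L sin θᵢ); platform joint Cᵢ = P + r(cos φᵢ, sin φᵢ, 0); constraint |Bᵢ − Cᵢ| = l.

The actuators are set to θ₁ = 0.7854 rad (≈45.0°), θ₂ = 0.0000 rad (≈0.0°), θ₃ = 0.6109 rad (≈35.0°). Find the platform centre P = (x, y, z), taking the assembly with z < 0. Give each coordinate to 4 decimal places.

centre 1 = (0.2307·cos0.0°, 0.2307·sin0.0°, -0.0707) = (0.2307, 0.0000, -0.0707)
arm 2 at φ=120.0°: e+L cos θ2 = 0.2600;  centre 2 = (-0.1300, 0.2252, 0.0000)
arm 3 at φ=240.0°: e+L cos θ3 = 0.2419;  centre 3 = (-0.1210, -0.2095, -0.0574)
eliminate P² terms by subtracting sphere 1 from 2 and 3
linear system: -0.7214x+0.4503y = 0.0094−0.1414z; -0.7033x+-0.4190y = 0.0036−0.0267z
Cramer: x(z) = -0.0090+0.1152z;  y(z) = 0.0065-0.1296z
quadratic in z: (1.0300)z²+(0.0845)z+(-0.0159)=0, √Δ=0.2697 → z ∈ {-0.1720, 0.0899}; z = -0.1720 (taking z<0)
x = -0.0288, y = 0.0288

(-0.0288, 0.0288, -0.1720)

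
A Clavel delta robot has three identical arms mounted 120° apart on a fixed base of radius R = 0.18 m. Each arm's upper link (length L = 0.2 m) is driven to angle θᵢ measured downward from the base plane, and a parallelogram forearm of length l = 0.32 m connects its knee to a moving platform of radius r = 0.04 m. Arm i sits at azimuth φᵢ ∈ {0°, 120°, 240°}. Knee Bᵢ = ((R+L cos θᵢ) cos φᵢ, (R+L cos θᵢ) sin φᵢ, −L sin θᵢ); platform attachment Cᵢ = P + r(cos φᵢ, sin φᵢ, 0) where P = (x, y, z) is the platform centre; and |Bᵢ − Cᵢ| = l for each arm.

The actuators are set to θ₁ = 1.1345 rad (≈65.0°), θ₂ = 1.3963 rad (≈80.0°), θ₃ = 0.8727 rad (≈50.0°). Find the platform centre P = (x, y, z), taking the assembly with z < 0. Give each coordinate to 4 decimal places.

(0.0036, -0.0801, -0.3985)

arm 1 at φ=0.0°: (R−r)+L cos θ1 = 0.2245;  O1 = (0.2245, 0.0000, -0.1813)
arm 2 at φ=120.0°: (R−r)+L cos θ2 = 0.1747;  O2 = (-0.0874, 0.1513, -0.1970)
arm 3 at φ=240.0°: (R−r)+L cos θ3 = 0.2686;  O3 = (-0.1343, -0.2326, -0.1532)
subtract pairs → two planes through P
plane₁₂: -0.6238x+0.3026y+-0.0314z = -0.0139
det = 0.5073;  x = 0.0054+0.0047z,  y = -0.0349+0.1134z
into |P−O₁|² = l²: 1.0129z² + 0.3526z + -0.0203 = 0;  Δ = 0.2067;  z = -0.3985 or 0.0504 → z<0 root = -0.3985
x = 0.0036, y = -0.0801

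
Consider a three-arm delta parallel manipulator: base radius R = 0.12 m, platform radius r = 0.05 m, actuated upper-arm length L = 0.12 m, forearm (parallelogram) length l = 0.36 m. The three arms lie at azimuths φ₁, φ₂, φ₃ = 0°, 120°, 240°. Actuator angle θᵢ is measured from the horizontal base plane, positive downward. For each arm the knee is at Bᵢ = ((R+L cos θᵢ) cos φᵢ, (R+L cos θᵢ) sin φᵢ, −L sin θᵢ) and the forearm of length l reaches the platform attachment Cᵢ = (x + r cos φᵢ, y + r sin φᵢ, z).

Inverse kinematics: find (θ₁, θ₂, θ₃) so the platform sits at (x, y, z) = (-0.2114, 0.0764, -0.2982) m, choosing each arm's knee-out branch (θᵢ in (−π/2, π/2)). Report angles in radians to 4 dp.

θ₁ = 1.3962, θ₂ = -0.2618, θ₃ = 0.4363

arm 1 (φ=0.0°): x'=-0.2114, y'=0.0764
  A=0.2814, B=-0.2982, C=(l²−L²−A²−y'²−z²)/(2L)=-0.2448
  θ1 = atan2(B,A) + arccos(C/0.4100) = 1.3962
arm 2 (φ=120.0°): x'=0.1719, y'=0.1449
  A=-0.1019, B=-0.2982, C=(l²−L²−A²−y'²−z²)/(2L)=-0.0212
  θ2 = atan2(B,A) + arccos(C/0.3151) = -0.2618
arm 3 (φ=240.0°): x'=0.0395, y'=-0.2213
  A=0.0305, B=-0.2982, C=(l²−L²−A²−y'²−z²)/(2L)=-0.0984
  √(A²+B²)=0.2998;  θ3 = -1.4690+1.9053 ≈ 0.4363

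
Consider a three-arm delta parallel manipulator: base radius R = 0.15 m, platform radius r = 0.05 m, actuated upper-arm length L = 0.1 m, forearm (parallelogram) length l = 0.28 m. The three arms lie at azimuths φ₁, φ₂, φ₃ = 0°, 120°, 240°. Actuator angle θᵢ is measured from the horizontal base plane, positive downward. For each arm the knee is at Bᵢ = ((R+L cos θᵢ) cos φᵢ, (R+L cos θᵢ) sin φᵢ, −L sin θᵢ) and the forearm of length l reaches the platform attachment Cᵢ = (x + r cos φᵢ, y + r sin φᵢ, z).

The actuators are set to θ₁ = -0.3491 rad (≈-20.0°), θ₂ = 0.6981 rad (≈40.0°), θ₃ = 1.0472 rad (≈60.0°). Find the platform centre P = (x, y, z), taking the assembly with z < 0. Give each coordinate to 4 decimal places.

(0.1035, 0.0323, -0.2288)

arm 1 at φ=0.0°: (R−r)+L cos θ1 = 0.1940;  S1 = (0.1940, 0.0000, 0.0342)
S2 = (0.1766·cos120.0°, 0.1766·sin120.0°, -0.0643) = (-0.0883, 0.1529, -0.0643)
arm 3 at φ=240.0°: (R−r)+L cos θ3 = 0.1500;  S3 = (-0.0750, -0.1299, -0.0866)
|S₂|²−|S₁|² = -0.0035;  |S₃|²−|S₁|² = -0.0088
plane₁₂: -0.5645x+0.3059y+-0.1970z = -0.0035
det = 0.3112;  x = 0.0115+-0.4019z,  y = 0.0099+-0.0978z
quadratic in z: (1.1711)z²+(0.0763)z+(-0.0439)=0, √Δ=0.4596 → z ∈ {-0.2288, 0.1637}; z = -0.2288 (taking z<0)
x = 0.1035, y = 0.0323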